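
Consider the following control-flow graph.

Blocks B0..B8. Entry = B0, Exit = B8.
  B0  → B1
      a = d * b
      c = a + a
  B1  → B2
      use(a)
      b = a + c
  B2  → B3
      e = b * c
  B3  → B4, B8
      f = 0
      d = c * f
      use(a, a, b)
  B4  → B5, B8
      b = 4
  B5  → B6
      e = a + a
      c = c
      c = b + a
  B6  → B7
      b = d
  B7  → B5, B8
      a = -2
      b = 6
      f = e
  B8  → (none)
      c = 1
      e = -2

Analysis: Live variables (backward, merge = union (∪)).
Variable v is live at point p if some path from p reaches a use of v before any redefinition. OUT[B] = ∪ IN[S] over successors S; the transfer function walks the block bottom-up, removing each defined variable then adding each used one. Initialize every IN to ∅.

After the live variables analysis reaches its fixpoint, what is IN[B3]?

Converged values:
  B0: | IN={b, d} | OUT={a, c}
  B1: | IN={a, c} | OUT={a, b, c}
  B2: | IN={a, b, c} | OUT={a, b, c}
  B3: | IN={a, b, c} | OUT={a, c, d}
  B4: | IN={a, c, d} | OUT={a, b, c, d}
  B5: | IN={a, b, c, d} | OUT={c, d, e}
  B6: | IN={c, d, e} | OUT={c, d, e}
  B7: | IN={c, d, e} | OUT={a, b, c, d}
  B8: | IN={} | OUT={}

Merge at B3: OUT[B3] = IN[B4] ⊔ IN[B8] = {a, c, d}
Applying B3's transfer function to that OUT value gives IN[B3] (row B3 above).

Answer: {a, b, c}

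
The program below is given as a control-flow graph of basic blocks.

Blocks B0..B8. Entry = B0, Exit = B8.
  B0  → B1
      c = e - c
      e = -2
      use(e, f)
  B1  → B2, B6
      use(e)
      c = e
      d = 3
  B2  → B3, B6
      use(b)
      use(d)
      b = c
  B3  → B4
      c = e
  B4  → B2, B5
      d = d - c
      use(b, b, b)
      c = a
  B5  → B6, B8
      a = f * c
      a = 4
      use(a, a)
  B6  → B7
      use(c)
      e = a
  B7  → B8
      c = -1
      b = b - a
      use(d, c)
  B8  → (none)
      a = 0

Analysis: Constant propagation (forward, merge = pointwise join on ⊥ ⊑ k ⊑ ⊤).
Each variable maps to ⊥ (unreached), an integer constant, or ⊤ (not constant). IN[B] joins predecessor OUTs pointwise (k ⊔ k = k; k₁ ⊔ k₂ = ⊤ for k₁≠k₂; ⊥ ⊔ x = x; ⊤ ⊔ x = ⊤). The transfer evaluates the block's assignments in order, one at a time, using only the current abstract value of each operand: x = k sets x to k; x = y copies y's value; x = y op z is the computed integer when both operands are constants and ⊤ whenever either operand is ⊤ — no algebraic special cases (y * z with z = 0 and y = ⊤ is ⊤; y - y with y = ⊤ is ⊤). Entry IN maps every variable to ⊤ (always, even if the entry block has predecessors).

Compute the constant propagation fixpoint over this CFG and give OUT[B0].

Per-block solution:
  B0:  IN=(all ⊤)  OUT={e:-2; rest ⊤}
  B1:  IN={e:-2; rest ⊤}  OUT={c:-2, d:3, e:-2; rest ⊤}
  B2:  IN={e:-2; rest ⊤}  OUT={e:-2; rest ⊤}
  B3:  IN={e:-2; rest ⊤}  OUT={c:-2, e:-2; rest ⊤}
  B4:  IN={c:-2, e:-2; rest ⊤}  OUT={e:-2; rest ⊤}
  B5:  IN={e:-2; rest ⊤}  OUT={a:4, e:-2; rest ⊤}
  B6:  IN={e:-2; rest ⊤}  OUT=(all ⊤)
  B7:  IN=(all ⊤)  OUT={c:-1; rest ⊤}
  B8:  IN=(all ⊤)  OUT={a:0; rest ⊤}

B0 is the boundary node: IN[B0] = {a: ⊤, b: ⊤, c: ⊤, d: ⊤, e: ⊤, f: ⊤}
Applying B0's transfer function to that IN value gives OUT[B0] (row B0 above).

Answer: {a: ⊤, b: ⊤, c: ⊤, d: ⊤, e: -2, f: ⊤}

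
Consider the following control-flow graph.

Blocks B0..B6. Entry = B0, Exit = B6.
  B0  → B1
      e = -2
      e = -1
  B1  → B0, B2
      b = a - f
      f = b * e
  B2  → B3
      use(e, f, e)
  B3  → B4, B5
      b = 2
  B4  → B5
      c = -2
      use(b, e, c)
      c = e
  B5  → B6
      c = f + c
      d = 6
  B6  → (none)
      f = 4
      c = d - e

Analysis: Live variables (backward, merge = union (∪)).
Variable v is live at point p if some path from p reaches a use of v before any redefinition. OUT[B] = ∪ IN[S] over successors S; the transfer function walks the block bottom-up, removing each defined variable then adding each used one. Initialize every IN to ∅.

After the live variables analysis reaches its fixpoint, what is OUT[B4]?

Converged values:
  B0: | IN={a, c, f} | OUT={a, c, e, f}
  B1: | IN={a, c, e, f} | OUT={a, c, e, f}
  B2: | IN={c, e, f} | OUT={c, e, f}
  B3: | IN={c, e, f} | OUT={b, c, e, f}
  B4: | IN={b, e, f} | OUT={c, e, f}
  B5: | IN={c, e, f} | OUT={d, e}
  B6: | IN={d, e} | OUT={}

Merge at B4: OUT[B4] = IN[B5] = {c, e, f}

Answer: {c, e, f}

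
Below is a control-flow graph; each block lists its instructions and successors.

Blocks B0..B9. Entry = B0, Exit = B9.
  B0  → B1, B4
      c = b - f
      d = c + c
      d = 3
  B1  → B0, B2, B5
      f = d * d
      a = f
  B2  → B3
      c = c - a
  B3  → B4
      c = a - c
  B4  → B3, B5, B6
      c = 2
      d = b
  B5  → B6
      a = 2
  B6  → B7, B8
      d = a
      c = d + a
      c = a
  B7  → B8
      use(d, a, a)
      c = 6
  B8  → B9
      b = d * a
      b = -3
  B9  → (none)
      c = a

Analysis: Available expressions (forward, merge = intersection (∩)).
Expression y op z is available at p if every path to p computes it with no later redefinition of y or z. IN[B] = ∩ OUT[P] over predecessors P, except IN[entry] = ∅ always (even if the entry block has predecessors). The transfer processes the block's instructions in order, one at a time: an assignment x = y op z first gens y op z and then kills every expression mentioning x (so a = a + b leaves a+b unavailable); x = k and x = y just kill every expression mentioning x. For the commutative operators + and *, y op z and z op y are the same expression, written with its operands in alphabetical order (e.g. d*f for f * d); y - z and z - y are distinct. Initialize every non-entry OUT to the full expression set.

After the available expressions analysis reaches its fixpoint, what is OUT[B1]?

Answer: {c+c, d*d}

Trace:
Converged values:
  B0:  IN={}  OUT={b-f, c+c}
  B1:  IN={b-f, c+c}  OUT={c+c, d*d}
  B2:  IN={c+c, d*d}  OUT={d*d}
  B3:  IN={}  OUT={}
  B4:  IN={}  OUT={}
  B5:  IN={}  OUT={}
  B6:  IN={}  OUT={a+d}
  B7:  IN={a+d}  OUT={a+d}
  B8:  IN={a+d}  OUT={a*d, a+d}
  B9:  IN={a*d, a+d}  OUT={a*d, a+d}

Merge at B1: IN[B1] = OUT[B0] = {b-f, c+c}
Applying B1's transfer function to that IN value gives OUT[B1] (row B1 above).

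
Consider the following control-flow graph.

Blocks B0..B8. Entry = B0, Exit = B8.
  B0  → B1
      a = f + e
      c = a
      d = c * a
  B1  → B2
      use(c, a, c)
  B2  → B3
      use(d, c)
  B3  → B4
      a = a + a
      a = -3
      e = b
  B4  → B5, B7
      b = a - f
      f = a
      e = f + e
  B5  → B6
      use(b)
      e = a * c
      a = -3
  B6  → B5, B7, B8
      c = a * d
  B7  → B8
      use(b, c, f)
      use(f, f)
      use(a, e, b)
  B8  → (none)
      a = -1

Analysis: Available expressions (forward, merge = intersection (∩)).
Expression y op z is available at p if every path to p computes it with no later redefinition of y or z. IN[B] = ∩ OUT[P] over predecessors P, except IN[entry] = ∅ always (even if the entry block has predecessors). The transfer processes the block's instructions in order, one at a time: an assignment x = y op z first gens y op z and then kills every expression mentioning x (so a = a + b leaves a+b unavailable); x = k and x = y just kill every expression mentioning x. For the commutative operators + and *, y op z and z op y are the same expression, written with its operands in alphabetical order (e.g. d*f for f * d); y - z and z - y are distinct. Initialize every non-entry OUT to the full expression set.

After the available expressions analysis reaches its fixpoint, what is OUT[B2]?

Answer: {a*c, e+f}

Working:
Per-block solution:
  B0:  IN={}  OUT={a*c, e+f}
  B1:  IN={a*c, e+f}  OUT={a*c, e+f}
  B2:  IN={a*c, e+f}  OUT={a*c, e+f}
  B3:  IN={a*c, e+f}  OUT={}
  B4:  IN={}  OUT={}
  B5:  IN={}  OUT={}
  B6:  IN={}  OUT={a*d}
  B7:  IN={}  OUT={}
  B8:  IN={}  OUT={}

Merge at B2: IN[B2] = OUT[B1] = {a*c, e+f}
Applying B2's transfer function to that IN value gives OUT[B2] (row B2 above).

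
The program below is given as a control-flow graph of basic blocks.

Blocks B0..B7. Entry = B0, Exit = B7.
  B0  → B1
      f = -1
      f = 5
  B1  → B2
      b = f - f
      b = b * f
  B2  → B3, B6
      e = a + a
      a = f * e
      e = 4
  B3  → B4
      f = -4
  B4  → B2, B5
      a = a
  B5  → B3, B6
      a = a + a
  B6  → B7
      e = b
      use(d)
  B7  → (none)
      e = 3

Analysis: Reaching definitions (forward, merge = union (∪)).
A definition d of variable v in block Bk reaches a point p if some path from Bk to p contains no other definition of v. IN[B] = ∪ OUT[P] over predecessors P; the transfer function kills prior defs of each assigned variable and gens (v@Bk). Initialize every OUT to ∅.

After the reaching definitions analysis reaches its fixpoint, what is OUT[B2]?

Answer: {a@B2, b@B1, e@B2, f@B0, f@B3}

Derivation:
Fixpoint table:
  B0:  IN={}  OUT={f@B0}
  B1:  IN={f@B0}  OUT={b@B1, f@B0}
  B2:  IN={a@B4, b@B1, e@B2, f@B0, f@B3}  OUT={a@B2, b@B1, e@B2, f@B0, f@B3}
  B3:  IN={a@B2, a@B5, b@B1, e@B2, f@B0, f@B3}  OUT={a@B2, a@B5, b@B1, e@B2, f@B3}
  B4:  IN={a@B2, a@B5, b@B1, e@B2, f@B3}  OUT={a@B4, b@B1, e@B2, f@B3}
  B5:  IN={a@B4, b@B1, e@B2, f@B3}  OUT={a@B5, b@B1, e@B2, f@B3}
  B6:  IN={a@B2, a@B5, b@B1, e@B2, f@B0, f@B3}  OUT={a@B2, a@B5, b@B1, e@B6, f@B0, f@B3}
  B7:  IN={a@B2, a@B5, b@B1, e@B6, f@B0, f@B3}  OUT={a@B2, a@B5, b@B1, e@B7, f@B0, f@B3}

Merge at B2: IN[B2] = OUT[B1] ⊔ OUT[B4] = {a@B4, b@B1, e@B2, f@B0, f@B3}
Applying B2's transfer function to that IN value gives OUT[B2] (row B2 above).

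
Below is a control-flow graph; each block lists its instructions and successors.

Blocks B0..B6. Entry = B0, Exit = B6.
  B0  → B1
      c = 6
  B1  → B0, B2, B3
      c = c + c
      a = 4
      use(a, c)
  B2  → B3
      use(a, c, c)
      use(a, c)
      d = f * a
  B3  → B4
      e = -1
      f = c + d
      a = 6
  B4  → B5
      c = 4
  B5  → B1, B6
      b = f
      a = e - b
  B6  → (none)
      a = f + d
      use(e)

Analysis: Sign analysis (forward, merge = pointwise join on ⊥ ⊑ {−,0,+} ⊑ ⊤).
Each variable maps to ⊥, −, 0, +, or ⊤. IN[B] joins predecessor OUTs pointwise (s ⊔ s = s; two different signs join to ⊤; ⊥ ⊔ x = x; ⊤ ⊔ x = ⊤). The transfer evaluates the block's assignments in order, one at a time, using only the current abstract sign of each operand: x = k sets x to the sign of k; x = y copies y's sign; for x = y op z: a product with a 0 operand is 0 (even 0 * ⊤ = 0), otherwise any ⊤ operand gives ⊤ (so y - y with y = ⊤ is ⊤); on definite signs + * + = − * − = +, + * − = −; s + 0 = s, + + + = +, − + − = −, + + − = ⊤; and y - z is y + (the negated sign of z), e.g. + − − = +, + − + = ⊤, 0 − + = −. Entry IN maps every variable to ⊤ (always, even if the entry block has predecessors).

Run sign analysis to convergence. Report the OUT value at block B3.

Answer: {a: +, b: ⊤, c: +, d: ⊤, e: -, f: ⊤}

Working:
Per-block solution:
  B0:   IN=(all ⊤)   OUT={c:+; rest ⊤}
  B1:   IN={c:+; rest ⊤}   OUT={a:+, c:+; rest ⊤}
  B2:   IN={a:+, c:+; rest ⊤}   OUT={a:+, c:+; rest ⊤}
  B3:   IN={a:+, c:+; rest ⊤}   OUT={a:+, c:+, e:-; rest ⊤}
  B4:   IN={a:+, c:+, e:-; rest ⊤}   OUT={a:+, c:+, e:-; rest ⊤}
  B5:   IN={a:+, c:+, e:-; rest ⊤}   OUT={c:+, e:-; rest ⊤}
  B6:   IN={c:+, e:-; rest ⊤}   OUT={c:+, e:-; rest ⊤}

Merge at B3: IN[B3] = OUT[B1] ⊔ OUT[B2] = {a: +, b: ⊤, c: +, d: ⊤, e: ⊤, f: ⊤}
Applying B3's transfer function to that IN value gives OUT[B3] (row B3 above).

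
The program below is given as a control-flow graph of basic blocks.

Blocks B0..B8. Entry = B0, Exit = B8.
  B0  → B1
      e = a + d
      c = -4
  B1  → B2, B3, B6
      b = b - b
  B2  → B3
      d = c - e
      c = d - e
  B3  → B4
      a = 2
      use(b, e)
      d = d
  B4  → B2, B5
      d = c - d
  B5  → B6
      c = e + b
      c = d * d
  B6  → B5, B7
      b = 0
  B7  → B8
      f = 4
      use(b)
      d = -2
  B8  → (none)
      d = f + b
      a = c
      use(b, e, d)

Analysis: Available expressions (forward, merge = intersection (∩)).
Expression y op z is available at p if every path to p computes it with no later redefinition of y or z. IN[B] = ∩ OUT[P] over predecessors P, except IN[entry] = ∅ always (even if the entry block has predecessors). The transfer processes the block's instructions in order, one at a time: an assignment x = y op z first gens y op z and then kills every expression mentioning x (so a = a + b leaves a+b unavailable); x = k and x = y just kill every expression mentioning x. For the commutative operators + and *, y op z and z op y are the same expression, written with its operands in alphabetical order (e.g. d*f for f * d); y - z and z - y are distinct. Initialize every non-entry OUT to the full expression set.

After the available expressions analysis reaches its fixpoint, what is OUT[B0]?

Answer: {a+d}

Working:
Fixpoint table:
  B0: | IN={} | OUT={a+d}
  B1: | IN={a+d} | OUT={a+d}
  B2: | IN={} | OUT={d-e}
  B3: | IN={} | OUT={}
  B4: | IN={} | OUT={}
  B5: | IN={} | OUT={b+e, d*d}
  B6: | IN={} | OUT={}
  B7: | IN={} | OUT={}
  B8: | IN={} | OUT={b+f}

B0 is the boundary node: IN[B0] = {}
Applying B0's transfer function to that IN value gives OUT[B0] (row B0 above).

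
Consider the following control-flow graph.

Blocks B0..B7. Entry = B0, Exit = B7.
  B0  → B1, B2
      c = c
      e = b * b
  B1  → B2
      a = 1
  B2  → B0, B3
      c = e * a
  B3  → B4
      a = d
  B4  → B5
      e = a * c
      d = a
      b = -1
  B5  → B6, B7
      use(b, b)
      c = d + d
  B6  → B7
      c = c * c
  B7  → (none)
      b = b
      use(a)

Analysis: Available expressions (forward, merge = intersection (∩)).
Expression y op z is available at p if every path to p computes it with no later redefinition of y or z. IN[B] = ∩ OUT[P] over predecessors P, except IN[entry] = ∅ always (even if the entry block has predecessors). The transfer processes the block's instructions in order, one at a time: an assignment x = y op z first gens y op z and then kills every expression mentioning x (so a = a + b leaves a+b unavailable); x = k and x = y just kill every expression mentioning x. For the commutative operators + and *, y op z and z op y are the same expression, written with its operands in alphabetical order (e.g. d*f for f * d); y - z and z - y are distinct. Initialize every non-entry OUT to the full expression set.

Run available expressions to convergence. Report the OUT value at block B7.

Answer: {d+d}

Working:
Fixpoint table:
  B0:  IN={}  OUT={b*b}
  B1:  IN={b*b}  OUT={b*b}
  B2:  IN={b*b}  OUT={a*e, b*b}
  B3:  IN={a*e, b*b}  OUT={b*b}
  B4:  IN={b*b}  OUT={a*c}
  B5:  IN={a*c}  OUT={d+d}
  B6:  IN={d+d}  OUT={d+d}
  B7:  IN={d+d}  OUT={d+d}

Merge at B7: IN[B7] = OUT[B5] ∩ OUT[B6] = {d+d}
Applying B7's transfer function to that IN value gives OUT[B7] (row B7 above).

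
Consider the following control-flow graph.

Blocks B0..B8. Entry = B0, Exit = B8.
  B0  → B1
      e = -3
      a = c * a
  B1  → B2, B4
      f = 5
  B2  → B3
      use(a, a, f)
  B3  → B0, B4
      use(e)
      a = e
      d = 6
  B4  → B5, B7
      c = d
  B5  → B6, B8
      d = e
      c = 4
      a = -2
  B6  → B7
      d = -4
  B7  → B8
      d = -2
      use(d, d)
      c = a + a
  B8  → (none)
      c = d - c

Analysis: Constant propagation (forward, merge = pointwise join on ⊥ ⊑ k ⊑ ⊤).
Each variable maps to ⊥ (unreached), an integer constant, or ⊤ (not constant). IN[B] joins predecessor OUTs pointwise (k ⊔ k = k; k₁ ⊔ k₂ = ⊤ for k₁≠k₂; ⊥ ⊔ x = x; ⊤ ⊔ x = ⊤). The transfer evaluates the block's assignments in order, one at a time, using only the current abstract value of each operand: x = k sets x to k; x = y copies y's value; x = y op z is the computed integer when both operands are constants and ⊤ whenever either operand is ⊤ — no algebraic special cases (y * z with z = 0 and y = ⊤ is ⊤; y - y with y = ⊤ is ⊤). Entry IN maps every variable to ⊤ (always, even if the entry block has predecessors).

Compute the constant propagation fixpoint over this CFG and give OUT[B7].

Answer: {a: ⊤, b: ⊤, c: ⊤, d: -2, e: -3, f: 5}

Trace:
Converged values:
  B0: | IN=(all ⊤) | OUT={e:-3; rest ⊤}
  B1: | IN={e:-3; rest ⊤} | OUT={e:-3, f:5; rest ⊤}
  B2: | IN={e:-3, f:5; rest ⊤} | OUT={e:-3, f:5; rest ⊤}
  B3: | IN={e:-3, f:5; rest ⊤} | OUT={a:-3, d:6, e:-3, f:5; rest ⊤}
  B4: | IN={e:-3, f:5; rest ⊤} | OUT={e:-3, f:5; rest ⊤}
  B5: | IN={e:-3, f:5; rest ⊤} | OUT={a:-2, c:4, d:-3, e:-3, f:5; rest ⊤}
  B6: | IN={a:-2, c:4, d:-3, e:-3, f:5; rest ⊤} | OUT={a:-2, c:4, d:-4, e:-3, f:5; rest ⊤}
  B7: | IN={e:-3, f:5; rest ⊤} | OUT={d:-2, e:-3, f:5; rest ⊤}
  B8: | IN={e:-3, f:5; rest ⊤} | OUT={e:-3, f:5; rest ⊤}

Merge at B7: IN[B7] = OUT[B4] ⊔ OUT[B6] = {a: ⊤, b: ⊤, c: ⊤, d: ⊤, e: -3, f: 5}
Applying B7's transfer function to that IN value gives OUT[B7] (row B7 above).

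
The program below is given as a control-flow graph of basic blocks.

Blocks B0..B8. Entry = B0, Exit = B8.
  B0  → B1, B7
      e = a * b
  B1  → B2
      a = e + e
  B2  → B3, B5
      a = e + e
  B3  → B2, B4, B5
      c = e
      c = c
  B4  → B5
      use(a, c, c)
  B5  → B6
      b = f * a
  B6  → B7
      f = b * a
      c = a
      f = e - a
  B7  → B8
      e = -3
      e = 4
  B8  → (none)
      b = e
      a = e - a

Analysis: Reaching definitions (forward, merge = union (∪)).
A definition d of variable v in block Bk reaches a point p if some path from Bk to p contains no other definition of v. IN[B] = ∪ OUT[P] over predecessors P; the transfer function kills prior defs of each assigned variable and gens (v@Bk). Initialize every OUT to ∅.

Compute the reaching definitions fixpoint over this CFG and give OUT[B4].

Answer: {a@B2, c@B3, e@B0}

Derivation:
Converged values:
  B0: | IN={} | OUT={e@B0}
  B1: | IN={e@B0} | OUT={a@B1, e@B0}
  B2: | IN={a@B1, a@B2, c@B3, e@B0} | OUT={a@B2, c@B3, e@B0}
  B3: | IN={a@B2, c@B3, e@B0} | OUT={a@B2, c@B3, e@B0}
  B4: | IN={a@B2, c@B3, e@B0} | OUT={a@B2, c@B3, e@B0}
  B5: | IN={a@B2, c@B3, e@B0} | OUT={a@B2, b@B5, c@B3, e@B0}
  B6: | IN={a@B2, b@B5, c@B3, e@B0} | OUT={a@B2, b@B5, c@B6, e@B0, f@B6}
  B7: | IN={a@B2, b@B5, c@B6, e@B0, f@B6} | OUT={a@B2, b@B5, c@B6, e@B7, f@B6}
  B8: | IN={a@B2, b@B5, c@B6, e@B7, f@B6} | OUT={a@B8, b@B8, c@B6, e@B7, f@B6}

Merge at B4: IN[B4] = OUT[B3] = {a@B2, c@B3, e@B0}
Applying B4's transfer function to that IN value gives OUT[B4] (row B4 above).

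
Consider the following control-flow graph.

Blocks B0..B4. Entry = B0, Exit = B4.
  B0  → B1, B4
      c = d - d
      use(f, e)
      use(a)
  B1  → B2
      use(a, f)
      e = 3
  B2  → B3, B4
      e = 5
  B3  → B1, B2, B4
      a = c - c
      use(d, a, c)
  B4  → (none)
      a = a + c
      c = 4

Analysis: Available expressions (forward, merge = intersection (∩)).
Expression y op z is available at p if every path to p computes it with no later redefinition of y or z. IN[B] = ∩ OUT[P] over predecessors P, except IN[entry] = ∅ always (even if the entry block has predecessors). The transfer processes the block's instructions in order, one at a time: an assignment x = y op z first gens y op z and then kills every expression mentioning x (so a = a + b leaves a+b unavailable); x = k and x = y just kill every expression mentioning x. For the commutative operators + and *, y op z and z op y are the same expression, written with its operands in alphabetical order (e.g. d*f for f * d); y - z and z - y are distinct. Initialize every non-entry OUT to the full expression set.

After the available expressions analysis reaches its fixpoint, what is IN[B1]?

Answer: {d-d}

Working:
Converged values:
  B0:  IN={}  OUT={d-d}
  B1:  IN={d-d}  OUT={d-d}
  B2:  IN={d-d}  OUT={d-d}
  B3:  IN={d-d}  OUT={c-c, d-d}
  B4:  IN={d-d}  OUT={d-d}

Merge at B1: IN[B1] = OUT[B0] ∩ OUT[B3] = {d-d}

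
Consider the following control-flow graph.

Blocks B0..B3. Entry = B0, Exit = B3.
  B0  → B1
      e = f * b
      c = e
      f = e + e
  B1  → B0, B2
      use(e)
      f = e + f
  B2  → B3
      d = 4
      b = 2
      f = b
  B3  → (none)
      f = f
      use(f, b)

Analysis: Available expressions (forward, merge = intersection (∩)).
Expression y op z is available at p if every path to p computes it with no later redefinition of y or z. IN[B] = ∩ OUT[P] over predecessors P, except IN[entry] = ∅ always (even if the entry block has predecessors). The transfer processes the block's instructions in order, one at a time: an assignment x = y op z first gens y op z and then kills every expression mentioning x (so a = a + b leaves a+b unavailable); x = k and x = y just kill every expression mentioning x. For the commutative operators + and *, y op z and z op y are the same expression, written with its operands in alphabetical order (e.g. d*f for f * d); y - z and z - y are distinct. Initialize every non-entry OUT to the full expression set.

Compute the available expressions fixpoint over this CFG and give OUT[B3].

Answer: {e+e}

Working:
Converged values:
  B0:   IN={}   OUT={e+e}
  B1:   IN={e+e}   OUT={e+e}
  B2:   IN={e+e}   OUT={e+e}
  B3:   IN={e+e}   OUT={e+e}

Merge at B3: IN[B3] = OUT[B2] = {e+e}
Applying B3's transfer function to that IN value gives OUT[B3] (row B3 above).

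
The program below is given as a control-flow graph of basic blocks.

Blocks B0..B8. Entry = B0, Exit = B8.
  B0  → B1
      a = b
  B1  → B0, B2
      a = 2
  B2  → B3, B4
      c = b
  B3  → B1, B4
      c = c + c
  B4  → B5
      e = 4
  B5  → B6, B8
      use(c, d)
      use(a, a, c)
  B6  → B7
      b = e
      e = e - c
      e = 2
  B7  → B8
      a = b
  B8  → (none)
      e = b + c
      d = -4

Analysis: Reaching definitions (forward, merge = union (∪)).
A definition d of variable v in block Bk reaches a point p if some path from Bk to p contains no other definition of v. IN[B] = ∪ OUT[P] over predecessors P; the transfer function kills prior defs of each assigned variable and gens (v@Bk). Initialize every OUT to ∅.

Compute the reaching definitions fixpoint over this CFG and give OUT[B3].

Answer: {a@B1, c@B3}

Derivation:
Converged values:
  B0: | IN={a@B1, c@B3} | OUT={a@B0, c@B3}
  B1: | IN={a@B0, a@B1, c@B3} | OUT={a@B1, c@B3}
  B2: | IN={a@B1, c@B3} | OUT={a@B1, c@B2}
  B3: | IN={a@B1, c@B2} | OUT={a@B1, c@B3}
  B4: | IN={a@B1, c@B2, c@B3} | OUT={a@B1, c@B2, c@B3, e@B4}
  B5: | IN={a@B1, c@B2, c@B3, e@B4} | OUT={a@B1, c@B2, c@B3, e@B4}
  B6: | IN={a@B1, c@B2, c@B3, e@B4} | OUT={a@B1, b@B6, c@B2, c@B3, e@B6}
  B7: | IN={a@B1, b@B6, c@B2, c@B3, e@B6} | OUT={a@B7, b@B6, c@B2, c@B3, e@B6}
  B8: | IN={a@B1, a@B7, b@B6, c@B2, c@B3, e@B4, e@B6} | OUT={a@B1, a@B7, b@B6, c@B2, c@B3, d@B8, e@B8}

Merge at B3: IN[B3] = OUT[B2] = {a@B1, c@B2}
Applying B3's transfer function to that IN value gives OUT[B3] (row B3 above).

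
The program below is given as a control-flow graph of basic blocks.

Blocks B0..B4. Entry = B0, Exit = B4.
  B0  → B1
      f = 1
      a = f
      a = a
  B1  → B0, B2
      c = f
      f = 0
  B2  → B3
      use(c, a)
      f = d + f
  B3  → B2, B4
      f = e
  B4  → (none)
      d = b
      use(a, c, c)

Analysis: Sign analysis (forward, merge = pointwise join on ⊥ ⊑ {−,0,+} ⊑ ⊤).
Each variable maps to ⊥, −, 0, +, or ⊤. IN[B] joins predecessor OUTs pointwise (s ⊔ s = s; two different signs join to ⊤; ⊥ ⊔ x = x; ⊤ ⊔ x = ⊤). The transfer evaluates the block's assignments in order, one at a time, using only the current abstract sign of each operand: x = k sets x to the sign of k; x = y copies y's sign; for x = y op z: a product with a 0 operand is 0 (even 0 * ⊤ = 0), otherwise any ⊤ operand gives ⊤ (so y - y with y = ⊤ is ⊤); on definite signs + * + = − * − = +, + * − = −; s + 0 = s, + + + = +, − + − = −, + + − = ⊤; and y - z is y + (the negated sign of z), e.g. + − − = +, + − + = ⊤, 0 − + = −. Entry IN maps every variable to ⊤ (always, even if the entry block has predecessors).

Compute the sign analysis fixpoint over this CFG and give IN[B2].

Answer: {a: +, b: ⊤, c: +, d: ⊤, e: ⊤, f: ⊤}

Derivation:
Converged values:
  B0:  IN=(all ⊤)  OUT={a:+, f:+; rest ⊤}
  B1:  IN={a:+, f:+; rest ⊤}  OUT={a:+, c:+, f:0; rest ⊤}
  B2:  IN={a:+, c:+; rest ⊤}  OUT={a:+, c:+; rest ⊤}
  B3:  IN={a:+, c:+; rest ⊤}  OUT={a:+, c:+; rest ⊤}
  B4:  IN={a:+, c:+; rest ⊤}  OUT={a:+, c:+; rest ⊤}

Merge at B2: IN[B2] = OUT[B1] ⊔ OUT[B3] = {a: +, b: ⊤, c: +, d: ⊤, e: ⊤, f: ⊤}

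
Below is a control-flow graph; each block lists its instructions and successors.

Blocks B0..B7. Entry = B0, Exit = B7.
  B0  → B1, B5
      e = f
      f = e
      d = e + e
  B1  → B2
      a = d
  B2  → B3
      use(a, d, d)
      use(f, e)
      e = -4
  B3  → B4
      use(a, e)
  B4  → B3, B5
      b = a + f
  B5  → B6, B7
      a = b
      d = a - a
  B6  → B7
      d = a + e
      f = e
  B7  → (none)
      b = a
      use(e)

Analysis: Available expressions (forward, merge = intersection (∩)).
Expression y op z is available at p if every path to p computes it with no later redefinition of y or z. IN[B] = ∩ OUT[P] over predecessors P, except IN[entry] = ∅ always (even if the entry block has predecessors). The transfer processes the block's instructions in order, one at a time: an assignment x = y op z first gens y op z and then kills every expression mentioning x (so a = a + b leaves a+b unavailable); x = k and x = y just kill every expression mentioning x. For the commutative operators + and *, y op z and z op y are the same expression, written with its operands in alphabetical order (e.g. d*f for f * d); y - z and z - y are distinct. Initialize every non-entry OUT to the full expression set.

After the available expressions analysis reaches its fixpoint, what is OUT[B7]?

Answer: {a-a}

Derivation:
Converged values:
  B0:   IN={}   OUT={e+e}
  B1:   IN={e+e}   OUT={e+e}
  B2:   IN={e+e}   OUT={}
  B3:   IN={}   OUT={}
  B4:   IN={}   OUT={a+f}
  B5:   IN={}   OUT={a-a}
  B6:   IN={a-a}   OUT={a+e, a-a}
  B7:   IN={a-a}   OUT={a-a}

Merge at B7: IN[B7] = OUT[B5] ∩ OUT[B6] = {a-a}
Applying B7's transfer function to that IN value gives OUT[B7] (row B7 above).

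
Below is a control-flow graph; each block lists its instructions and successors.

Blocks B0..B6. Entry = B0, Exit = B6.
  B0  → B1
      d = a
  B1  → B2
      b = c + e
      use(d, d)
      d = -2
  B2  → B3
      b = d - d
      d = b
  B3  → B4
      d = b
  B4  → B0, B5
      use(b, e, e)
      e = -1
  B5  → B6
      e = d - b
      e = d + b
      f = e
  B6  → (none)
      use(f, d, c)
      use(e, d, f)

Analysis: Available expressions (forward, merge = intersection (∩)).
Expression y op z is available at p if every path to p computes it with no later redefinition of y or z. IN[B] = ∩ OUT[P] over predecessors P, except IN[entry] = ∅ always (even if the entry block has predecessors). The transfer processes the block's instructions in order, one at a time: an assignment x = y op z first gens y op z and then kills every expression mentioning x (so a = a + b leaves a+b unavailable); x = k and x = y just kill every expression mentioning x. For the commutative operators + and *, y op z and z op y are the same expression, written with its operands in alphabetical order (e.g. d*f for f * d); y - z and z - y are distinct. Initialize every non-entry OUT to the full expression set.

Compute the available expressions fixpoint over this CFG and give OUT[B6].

Answer: {b+d, d-b}

Trace:
Per-block solution:
  B0: | IN={} | OUT={}
  B1: | IN={} | OUT={c+e}
  B2: | IN={c+e} | OUT={c+e}
  B3: | IN={c+e} | OUT={c+e}
  B4: | IN={c+e} | OUT={}
  B5: | IN={} | OUT={b+d, d-b}
  B6: | IN={b+d, d-b} | OUT={b+d, d-b}

Merge at B6: IN[B6] = OUT[B5] = {b+d, d-b}
Applying B6's transfer function to that IN value gives OUT[B6] (row B6 above).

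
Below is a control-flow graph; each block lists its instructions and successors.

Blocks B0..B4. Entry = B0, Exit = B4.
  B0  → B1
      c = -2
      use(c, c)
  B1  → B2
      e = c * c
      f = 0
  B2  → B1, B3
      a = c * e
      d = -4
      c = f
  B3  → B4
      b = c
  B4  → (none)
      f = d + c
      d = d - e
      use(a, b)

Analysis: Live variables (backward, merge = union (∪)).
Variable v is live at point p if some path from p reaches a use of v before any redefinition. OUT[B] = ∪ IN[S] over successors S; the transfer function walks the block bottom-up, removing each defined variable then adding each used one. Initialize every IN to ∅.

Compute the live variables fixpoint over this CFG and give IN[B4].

Per-block solution:
  B0:  IN={}  OUT={c}
  B1:  IN={c}  OUT={c, e, f}
  B2:  IN={c, e, f}  OUT={a, c, d, e}
  B3:  IN={a, c, d, e}  OUT={a, b, c, d, e}
  B4:  IN={a, b, c, d, e}  OUT={}

B4 is the boundary node: OUT[B4] = {}
Applying B4's transfer function to that OUT value gives IN[B4] (row B4 above).

Answer: {a, b, c, d, e}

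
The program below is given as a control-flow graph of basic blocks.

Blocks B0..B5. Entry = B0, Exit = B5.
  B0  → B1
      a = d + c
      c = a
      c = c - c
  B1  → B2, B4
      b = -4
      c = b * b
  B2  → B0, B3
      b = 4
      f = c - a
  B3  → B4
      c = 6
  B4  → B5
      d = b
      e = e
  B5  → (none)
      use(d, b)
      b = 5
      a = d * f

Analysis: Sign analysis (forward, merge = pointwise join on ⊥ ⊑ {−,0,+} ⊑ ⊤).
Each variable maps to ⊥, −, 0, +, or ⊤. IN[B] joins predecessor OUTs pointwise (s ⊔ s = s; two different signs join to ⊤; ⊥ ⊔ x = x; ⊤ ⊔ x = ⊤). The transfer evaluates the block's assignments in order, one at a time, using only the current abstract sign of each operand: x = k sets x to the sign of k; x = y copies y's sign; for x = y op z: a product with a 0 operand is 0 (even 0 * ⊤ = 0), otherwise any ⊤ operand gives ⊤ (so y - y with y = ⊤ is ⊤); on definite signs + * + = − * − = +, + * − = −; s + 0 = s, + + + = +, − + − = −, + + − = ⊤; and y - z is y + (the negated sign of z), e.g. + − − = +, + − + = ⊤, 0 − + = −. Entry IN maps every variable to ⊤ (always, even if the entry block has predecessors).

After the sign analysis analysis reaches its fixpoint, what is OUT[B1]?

Per-block solution:
  B0:   IN=(all ⊤)   OUT=(all ⊤)
  B1:   IN=(all ⊤)   OUT={b:-, c:+; rest ⊤}
  B2:   IN={b:-, c:+; rest ⊤}   OUT={b:+, c:+; rest ⊤}
  B3:   IN={b:+, c:+; rest ⊤}   OUT={b:+, c:+; rest ⊤}
  B4:   IN={c:+; rest ⊤}   OUT={c:+; rest ⊤}
  B5:   IN={c:+; rest ⊤}   OUT={b:+, c:+; rest ⊤}

Merge at B1: IN[B1] = OUT[B0] = {a: ⊤, b: ⊤, c: ⊤, d: ⊤, e: ⊤, f: ⊤}
Applying B1's transfer function to that IN value gives OUT[B1] (row B1 above).

Answer: {a: ⊤, b: -, c: +, d: ⊤, e: ⊤, f: ⊤}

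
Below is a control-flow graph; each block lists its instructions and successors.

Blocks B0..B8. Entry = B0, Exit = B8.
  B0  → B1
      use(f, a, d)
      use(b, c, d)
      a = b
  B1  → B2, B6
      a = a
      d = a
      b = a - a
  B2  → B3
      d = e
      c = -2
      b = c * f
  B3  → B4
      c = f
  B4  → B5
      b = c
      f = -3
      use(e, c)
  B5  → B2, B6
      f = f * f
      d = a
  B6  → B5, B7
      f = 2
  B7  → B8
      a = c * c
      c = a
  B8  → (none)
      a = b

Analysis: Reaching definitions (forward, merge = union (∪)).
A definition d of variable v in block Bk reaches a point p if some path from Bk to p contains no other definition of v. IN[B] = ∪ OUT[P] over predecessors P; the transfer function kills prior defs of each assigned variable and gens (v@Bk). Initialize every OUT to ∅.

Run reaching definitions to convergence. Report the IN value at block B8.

Converged values:
  B0:  IN={}  OUT={a@B0}
  B1:  IN={a@B0}  OUT={a@B1, b@B1, d@B1}
  B2:  IN={a@B1, b@B1, b@B4, c@B3, d@B1, d@B5, f@B5}  OUT={a@B1, b@B2, c@B2, d@B2, f@B5}
  B3:  IN={a@B1, b@B2, c@B2, d@B2, f@B5}  OUT={a@B1, b@B2, c@B3, d@B2, f@B5}
  B4:  IN={a@B1, b@B2, c@B3, d@B2, f@B5}  OUT={a@B1, b@B4, c@B3, d@B2, f@B4}
  B5:  IN={a@B1, b@B1, b@B4, c@B3, d@B1, d@B2, d@B5, f@B4, f@B6}  OUT={a@B1, b@B1, b@B4, c@B3, d@B5, f@B5}
  B6:  IN={a@B1, b@B1, b@B4, c@B3, d@B1, d@B5, f@B5}  OUT={a@B1, b@B1, b@B4, c@B3, d@B1, d@B5, f@B6}
  B7:  IN={a@B1, b@B1, b@B4, c@B3, d@B1, d@B5, f@B6}  OUT={a@B7, b@B1, b@B4, c@B7, d@B1, d@B5, f@B6}
  B8:  IN={a@B7, b@B1, b@B4, c@B7, d@B1, d@B5, f@B6}  OUT={a@B8, b@B1, b@B4, c@B7, d@B1, d@B5, f@B6}

Merge at B8: IN[B8] = OUT[B7] = {a@B7, b@B1, b@B4, c@B7, d@B1, d@B5, f@B6}

Answer: {a@B7, b@B1, b@B4, c@B7, d@B1, d@B5, f@B6}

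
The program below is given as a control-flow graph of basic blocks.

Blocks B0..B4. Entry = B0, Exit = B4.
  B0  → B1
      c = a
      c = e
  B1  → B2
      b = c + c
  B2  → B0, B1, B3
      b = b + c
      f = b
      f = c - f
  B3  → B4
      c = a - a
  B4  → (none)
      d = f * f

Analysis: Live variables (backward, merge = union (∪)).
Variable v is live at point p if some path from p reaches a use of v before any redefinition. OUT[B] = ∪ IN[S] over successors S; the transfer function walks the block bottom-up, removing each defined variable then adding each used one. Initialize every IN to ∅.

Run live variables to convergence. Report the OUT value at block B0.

Fixpoint table:
  B0:   IN={a, e}   OUT={a, c, e}
  B1:   IN={a, c, e}   OUT={a, b, c, e}
  B2:   IN={a, b, c, e}   OUT={a, c, e, f}
  B3:   IN={a, f}   OUT={f}
  B4:   IN={f}   OUT={}

Merge at B0: OUT[B0] = IN[B1] = {a, c, e}

Answer: {a, c, e}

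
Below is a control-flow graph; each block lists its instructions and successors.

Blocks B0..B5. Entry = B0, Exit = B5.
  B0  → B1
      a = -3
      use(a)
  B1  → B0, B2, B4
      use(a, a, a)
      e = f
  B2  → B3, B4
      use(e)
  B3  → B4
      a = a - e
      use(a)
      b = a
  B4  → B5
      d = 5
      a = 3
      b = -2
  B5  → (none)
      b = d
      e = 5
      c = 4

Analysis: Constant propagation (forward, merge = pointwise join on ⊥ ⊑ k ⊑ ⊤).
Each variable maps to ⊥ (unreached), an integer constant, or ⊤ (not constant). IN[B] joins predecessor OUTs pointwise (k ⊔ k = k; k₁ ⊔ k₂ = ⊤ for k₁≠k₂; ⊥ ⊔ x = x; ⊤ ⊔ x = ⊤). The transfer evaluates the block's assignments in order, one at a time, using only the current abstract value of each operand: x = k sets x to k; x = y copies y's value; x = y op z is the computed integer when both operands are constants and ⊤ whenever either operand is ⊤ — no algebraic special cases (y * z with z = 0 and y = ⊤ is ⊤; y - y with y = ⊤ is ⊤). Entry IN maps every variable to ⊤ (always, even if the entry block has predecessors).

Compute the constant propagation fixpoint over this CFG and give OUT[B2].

Answer: {a: -3, b: ⊤, c: ⊤, d: ⊤, e: ⊤, f: ⊤}

Derivation:
Per-block solution:
  B0:  IN=(all ⊤)  OUT={a:-3; rest ⊤}
  B1:  IN={a:-3; rest ⊤}  OUT={a:-3; rest ⊤}
  B2:  IN={a:-3; rest ⊤}  OUT={a:-3; rest ⊤}
  B3:  IN={a:-3; rest ⊤}  OUT=(all ⊤)
  B4:  IN=(all ⊤)  OUT={a:3, b:-2, d:5; rest ⊤}
  B5:  IN={a:3, b:-2, d:5; rest ⊤}  OUT={a:3, b:5, c:4, d:5, e:5; rest ⊤}

Merge at B2: IN[B2] = OUT[B1] = {a: -3, b: ⊤, c: ⊤, d: ⊤, e: ⊤, f: ⊤}
Applying B2's transfer function to that IN value gives OUT[B2] (row B2 above).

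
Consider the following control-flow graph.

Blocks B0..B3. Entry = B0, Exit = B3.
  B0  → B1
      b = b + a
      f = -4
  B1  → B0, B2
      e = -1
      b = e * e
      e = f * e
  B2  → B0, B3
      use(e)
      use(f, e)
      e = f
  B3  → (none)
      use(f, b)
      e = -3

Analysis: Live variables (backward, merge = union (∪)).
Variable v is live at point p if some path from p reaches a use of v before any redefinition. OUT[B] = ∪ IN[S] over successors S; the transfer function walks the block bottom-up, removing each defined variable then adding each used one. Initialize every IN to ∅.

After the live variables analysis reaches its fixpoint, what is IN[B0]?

Answer: {a, b}

Derivation:
Fixpoint table:
  B0: | IN={a, b} | OUT={a, f}
  B1: | IN={a, f} | OUT={a, b, e, f}
  B2: | IN={a, b, e, f} | OUT={a, b, f}
  B3: | IN={b, f} | OUT={}

Merge at B0: OUT[B0] = IN[B1] = {a, f}
Applying B0's transfer function to that OUT value gives IN[B0] (row B0 above).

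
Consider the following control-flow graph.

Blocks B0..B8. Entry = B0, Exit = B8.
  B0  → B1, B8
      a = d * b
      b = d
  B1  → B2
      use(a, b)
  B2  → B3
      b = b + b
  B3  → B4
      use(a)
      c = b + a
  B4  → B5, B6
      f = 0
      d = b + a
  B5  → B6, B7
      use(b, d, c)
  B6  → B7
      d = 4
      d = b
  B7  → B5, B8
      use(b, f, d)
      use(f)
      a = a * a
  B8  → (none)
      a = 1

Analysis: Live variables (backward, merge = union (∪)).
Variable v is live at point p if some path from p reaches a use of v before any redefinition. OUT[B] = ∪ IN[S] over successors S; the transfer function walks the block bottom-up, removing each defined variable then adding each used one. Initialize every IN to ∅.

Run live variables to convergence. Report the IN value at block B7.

Answer: {a, b, c, d, f}

Working:
Converged values:
  B0: | IN={b, d} | OUT={a, b}
  B1: | IN={a, b} | OUT={a, b}
  B2: | IN={a, b} | OUT={a, b}
  B3: | IN={a, b} | OUT={a, b, c}
  B4: | IN={a, b, c} | OUT={a, b, c, d, f}
  B5: | IN={a, b, c, d, f} | OUT={a, b, c, d, f}
  B6: | IN={a, b, c, f} | OUT={a, b, c, d, f}
  B7: | IN={a, b, c, d, f} | OUT={a, b, c, d, f}
  B8: | IN={} | OUT={}

Merge at B7: OUT[B7] = IN[B5] ⊔ IN[B8] = {a, b, c, d, f}
Applying B7's transfer function to that OUT value gives IN[B7] (row B7 above).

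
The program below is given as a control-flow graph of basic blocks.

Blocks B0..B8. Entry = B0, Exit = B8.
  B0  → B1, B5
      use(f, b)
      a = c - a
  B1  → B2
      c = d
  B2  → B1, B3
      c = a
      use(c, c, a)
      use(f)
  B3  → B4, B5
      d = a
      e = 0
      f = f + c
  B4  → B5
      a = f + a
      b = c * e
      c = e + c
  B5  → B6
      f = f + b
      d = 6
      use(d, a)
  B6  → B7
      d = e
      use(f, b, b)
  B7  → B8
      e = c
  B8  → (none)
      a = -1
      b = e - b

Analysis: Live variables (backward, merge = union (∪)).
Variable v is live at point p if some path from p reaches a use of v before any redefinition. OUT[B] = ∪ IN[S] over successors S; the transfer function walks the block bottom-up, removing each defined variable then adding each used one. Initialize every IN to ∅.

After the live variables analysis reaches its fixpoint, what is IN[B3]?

Answer: {a, b, c, f}

Working:
Per-block solution:
  B0:  IN={a, b, c, d, e, f}  OUT={a, b, c, d, e, f}
  B1:  IN={a, b, d, f}  OUT={a, b, d, f}
  B2:  IN={a, b, d, f}  OUT={a, b, c, d, f}
  B3:  IN={a, b, c, f}  OUT={a, b, c, e, f}
  B4:  IN={a, c, e, f}  OUT={a, b, c, e, f}
  B5:  IN={a, b, c, e, f}  OUT={b, c, e, f}
  B6:  IN={b, c, e, f}  OUT={b, c}
  B7:  IN={b, c}  OUT={b, e}
  B8:  IN={b, e}  OUT={}

Merge at B3: OUT[B3] = IN[B4] ⊔ IN[B5] = {a, b, c, e, f}
Applying B3's transfer function to that OUT value gives IN[B3] (row B3 above).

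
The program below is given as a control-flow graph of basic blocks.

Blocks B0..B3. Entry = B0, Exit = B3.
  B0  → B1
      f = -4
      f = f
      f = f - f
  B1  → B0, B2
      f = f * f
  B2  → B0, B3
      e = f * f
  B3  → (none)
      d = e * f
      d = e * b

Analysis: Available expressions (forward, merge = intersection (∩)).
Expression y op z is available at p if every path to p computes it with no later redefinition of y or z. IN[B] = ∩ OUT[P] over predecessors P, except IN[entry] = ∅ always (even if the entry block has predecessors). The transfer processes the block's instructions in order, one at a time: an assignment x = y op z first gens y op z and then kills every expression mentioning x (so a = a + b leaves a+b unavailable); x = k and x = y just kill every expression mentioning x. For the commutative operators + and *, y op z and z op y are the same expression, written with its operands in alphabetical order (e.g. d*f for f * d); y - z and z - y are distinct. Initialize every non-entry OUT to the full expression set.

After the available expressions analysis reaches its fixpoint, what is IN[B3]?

Per-block solution:
  B0: | IN={} | OUT={}
  B1: | IN={} | OUT={}
  B2: | IN={} | OUT={f*f}
  B3: | IN={f*f} | OUT={b*e, e*f, f*f}

Merge at B3: IN[B3] = OUT[B2] = {f*f}

Answer: {f*f}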